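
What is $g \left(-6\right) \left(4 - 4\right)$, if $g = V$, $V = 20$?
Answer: $0$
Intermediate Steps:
$g = 20$
$g \left(-6\right) \left(4 - 4\right) = 20 \left(-6\right) \left(4 - 4\right) = - 120 \left(4 - 4\right) = \left(-120\right) 0 = 0$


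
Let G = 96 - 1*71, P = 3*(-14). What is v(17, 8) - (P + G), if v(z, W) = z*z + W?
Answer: 314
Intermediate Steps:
P = -42
v(z, W) = W + z² (v(z, W) = z² + W = W + z²)
G = 25 (G = 96 - 71 = 25)
v(17, 8) - (P + G) = (8 + 17²) - (-42 + 25) = (8 + 289) - 1*(-17) = 297 + 17 = 314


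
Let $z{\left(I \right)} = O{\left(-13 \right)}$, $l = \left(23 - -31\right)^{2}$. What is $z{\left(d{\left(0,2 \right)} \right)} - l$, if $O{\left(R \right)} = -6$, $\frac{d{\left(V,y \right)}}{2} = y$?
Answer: $-2922$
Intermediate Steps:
$d{\left(V,y \right)} = 2 y$
$l = 2916$ ($l = \left(23 + 31\right)^{2} = 54^{2} = 2916$)
$z{\left(I \right)} = -6$
$z{\left(d{\left(0,2 \right)} \right)} - l = -6 - 2916 = -2922$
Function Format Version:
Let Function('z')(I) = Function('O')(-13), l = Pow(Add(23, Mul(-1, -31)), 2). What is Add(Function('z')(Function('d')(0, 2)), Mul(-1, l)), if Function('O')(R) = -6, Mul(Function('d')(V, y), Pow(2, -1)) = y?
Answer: -2922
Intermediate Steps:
Function('d')(V, y) = Mul(2, y)
l = 2916 (l = Pow(Add(23, 31), 2) = Pow(54, 2) = 2916)
Function('z')(I) = -6
Add(Function('z')(Function('d')(0, 2)), Mul(-1, l)) = Add(-6, Mul(-1, 2916)) = Add(-6, -2916) = -2922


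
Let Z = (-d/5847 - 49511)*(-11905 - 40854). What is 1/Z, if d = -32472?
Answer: 1949/5090510941285 ≈ 3.8287e-10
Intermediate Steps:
Z = 5090510941285/1949 (Z = (-(-32472)/5847 - 49511)*(-11905 - 40854) = (-(-32472)/5847 - 49511)*(-52759) = (-1*(-10824/1949) - 49511)*(-52759) = (10824/1949 - 49511)*(-52759) = -96486115/1949*(-52759) = 5090510941285/1949 ≈ 2.6119e+9)
1/Z = 1/(5090510941285/1949) = 1949/5090510941285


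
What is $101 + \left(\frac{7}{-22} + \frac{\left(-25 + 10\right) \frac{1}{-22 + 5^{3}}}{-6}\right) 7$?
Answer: $\frac{112102}{1133} \approx 98.943$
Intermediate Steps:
$101 + \left(\frac{7}{-22} + \frac{\left(-25 + 10\right) \frac{1}{-22 + 5^{3}}}{-6}\right) 7 = 101 + \left(7 \left(- \frac{1}{22}\right) + - \frac{15}{-22 + 125} \left(- \frac{1}{6}\right)\right) 7 = 101 + \left(- \frac{7}{22} + - \frac{15}{103} \left(- \frac{1}{6}\right)\right) 7 = 101 + \left(- \frac{7}{22} + \left(-15\right) \frac{1}{103} \left(- \frac{1}{6}\right)\right) 7 = 101 + \left(- \frac{7}{22} - - \frac{5}{206}\right) 7 = 101 + \left(- \frac{7}{22} + \frac{5}{206}\right) 7 = 101 - \frac{2331}{1133} = \frac{112102}{1133}$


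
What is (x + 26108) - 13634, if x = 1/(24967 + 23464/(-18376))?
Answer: 715337324381/57346266 ≈ 12474.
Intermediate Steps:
x = 2297/57346266 (x = 1/(24967 + 23464*(-1/18376)) = 1/(24967 - 2933/2297) = 1/(57346266/2297) = 2297/57346266 ≈ 4.0055e-5)
(x + 26108) - 13634 = (2297/57346266 + 26108) - 13634 = 1497196315025/57346266 - 13634 = 715337324381/57346266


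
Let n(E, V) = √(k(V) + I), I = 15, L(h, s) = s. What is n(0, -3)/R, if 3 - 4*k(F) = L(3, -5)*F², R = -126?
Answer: -√3/42 ≈ -0.041239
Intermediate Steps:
k(F) = ¾ + 5*F²/4 (k(F) = ¾ - (-5)*F²/4 = ¾ + 5*F²/4)
n(E, V) = √(63/4 + 5*V²/4) (n(E, V) = √((¾ + 5*V²/4) + 15) = √(63/4 + 5*V²/4))
n(0, -3)/R = (√(63 + 5*(-3)²)/2)/(-126) = (√(63 + 5*9)/2)*(-1/126) = (√(63 + 45)/2)*(-1/126) = (√108/2)*(-1/126) = ((6*√3)/2)*(-1/126) = (3*√3)*(-1/126) = -√3/42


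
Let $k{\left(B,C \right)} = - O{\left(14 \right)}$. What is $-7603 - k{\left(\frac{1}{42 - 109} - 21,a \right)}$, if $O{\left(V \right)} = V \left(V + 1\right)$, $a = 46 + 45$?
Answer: $-7393$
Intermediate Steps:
$a = 91$
$O{\left(V \right)} = V \left(1 + V\right)$
$k{\left(B,C \right)} = -210$ ($k{\left(B,C \right)} = - 14 \left(1 + 14\right) = - 14 \cdot 15 = \left(-1\right) 210 = -210$)
$-7603 - k{\left(\frac{1}{42 - 109} - 21,a \right)} = -7603 - -210 = -7603 + 210 = -7393$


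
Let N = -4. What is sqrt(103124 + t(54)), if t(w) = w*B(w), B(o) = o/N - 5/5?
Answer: sqrt(102341) ≈ 319.91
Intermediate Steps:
B(o) = -1 - o/4 (B(o) = o/(-4) - 5/5 = o*(-1/4) - 5*1/5 = -o/4 - 1 = -1 - o/4)
t(w) = w*(-1 - w/4)
sqrt(103124 + t(54)) = sqrt(103124 - 1/4*54*(4 + 54)) = sqrt(103124 - 1/4*54*58) = sqrt(103124 - 783) = sqrt(102341)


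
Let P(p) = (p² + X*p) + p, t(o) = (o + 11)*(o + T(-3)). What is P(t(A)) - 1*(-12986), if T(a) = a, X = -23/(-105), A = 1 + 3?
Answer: 92605/7 ≈ 13229.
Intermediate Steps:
A = 4
X = 23/105 (X = -23*(-1/105) = 23/105 ≈ 0.21905)
t(o) = (-3 + o)*(11 + o) (t(o) = (o + 11)*(o - 3) = (11 + o)*(-3 + o) = (-3 + o)*(11 + o))
P(p) = p² + 128*p/105 (P(p) = (p² + 23*p/105) + p = p² + 128*p/105)
P(t(A)) - 1*(-12986) = (-33 + 4² + 8*4)*(128 + 105*(-33 + 4² + 8*4))/105 - 1*(-12986) = (-33 + 16 + 32)*(128 + 105*(-33 + 16 + 32))/105 + 12986 = (1/105)*15*(128 + 105*15) + 12986 = (1/105)*15*(128 + 1575) + 12986 = (1/105)*15*1703 + 12986 = 1703/7 + 12986 = 92605/7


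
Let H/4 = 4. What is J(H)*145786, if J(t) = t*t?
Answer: 37321216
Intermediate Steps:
H = 16 (H = 4*4 = 16)
J(t) = t²
J(H)*145786 = 16²*145786 = 256*145786 = 37321216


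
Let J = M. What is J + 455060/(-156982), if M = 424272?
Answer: 33301306022/78491 ≈ 4.2427e+5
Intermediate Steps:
J = 424272
J + 455060/(-156982) = 424272 + 455060/(-156982) = 424272 + 455060*(-1/156982) = 424272 - 227530/78491 = 33301306022/78491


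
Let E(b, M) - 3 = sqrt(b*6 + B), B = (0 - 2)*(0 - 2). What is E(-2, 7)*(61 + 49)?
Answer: 330 + 220*I*sqrt(2) ≈ 330.0 + 311.13*I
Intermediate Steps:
B = 4 (B = -2*(-2) = 4)
E(b, M) = 3 + sqrt(4 + 6*b) (E(b, M) = 3 + sqrt(b*6 + 4) = 3 + sqrt(6*b + 4) = 3 + sqrt(4 + 6*b))
E(-2, 7)*(61 + 49) = (3 + sqrt(4 + 6*(-2)))*(61 + 49) = (3 + sqrt(4 - 12))*110 = (3 + sqrt(-8))*110 = (3 + 2*I*sqrt(2))*110 = 330 + 220*I*sqrt(2)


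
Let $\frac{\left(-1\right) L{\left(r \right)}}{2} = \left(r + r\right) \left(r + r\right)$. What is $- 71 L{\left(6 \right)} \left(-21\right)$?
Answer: $-429408$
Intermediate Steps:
$L{\left(r \right)} = - 8 r^{2}$ ($L{\left(r \right)} = - 2 \left(r + r\right) \left(r + r\right) = - 2 \cdot 2 r 2 r = - 2 \cdot 4 r^{2} = - 8 r^{2}$)
$- 71 L{\left(6 \right)} \left(-21\right) = - 71 \left(- 8 \cdot 6^{2}\right) \left(-21\right) = - 71 \left(\left(-8\right) 36\right) \left(-21\right) = \left(-71\right) \left(-288\right) \left(-21\right) = 20448 \left(-21\right) = -429408$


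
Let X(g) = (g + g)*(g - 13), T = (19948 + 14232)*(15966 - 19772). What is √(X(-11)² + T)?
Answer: 2*I*√32452574 ≈ 11393.0*I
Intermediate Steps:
T = -130089080 (T = 34180*(-3806) = -130089080)
X(g) = 2*g*(-13 + g) (X(g) = (2*g)*(-13 + g) = 2*g*(-13 + g))
√(X(-11)² + T) = √((2*(-11)*(-13 - 11))² - 130089080) = √((2*(-11)*(-24))² - 130089080) = √(528² - 130089080) = √(278784 - 130089080) = √(-129810296) = 2*I*√32452574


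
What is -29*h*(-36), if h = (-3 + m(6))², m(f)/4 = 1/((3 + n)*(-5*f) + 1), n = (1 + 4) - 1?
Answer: 415680084/43681 ≈ 9516.3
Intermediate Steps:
n = 4 (n = 5 - 1 = 4)
m(f) = 4/(1 - 35*f) (m(f) = 4/((3 + 4)*(-5*f) + 1) = 4/(7*(-5*f) + 1) = 4/(-35*f + 1) = 4/(1 - 35*f))
h = 398161/43681 (h = (-3 - 4/(-1 + 35*6))² = (-3 - 4/(-1 + 210))² = (-3 - 4/209)² = (-631/209)² = 398161/43681 ≈ 9.1152)
-29*h*(-36) = -29*398161/43681*(-36) = -11546669/43681*(-36) = 415680084/43681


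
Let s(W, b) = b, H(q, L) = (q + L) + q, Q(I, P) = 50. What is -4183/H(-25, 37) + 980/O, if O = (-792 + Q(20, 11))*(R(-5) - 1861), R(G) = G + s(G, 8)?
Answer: 205958826/640081 ≈ 321.77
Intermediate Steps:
H(q, L) = L + 2*q (H(q, L) = (L + q) + q = L + 2*q)
R(G) = 8 + G (R(G) = G + 8 = 8 + G)
O = 1378636 (O = (-792 + 50)*((8 - 5) - 1861) = -742*(3 - 1861) = -742*(-1858) = 1378636)
-4183/H(-25, 37) + 980/O = -4183/(37 + 2*(-25)) + 980/1378636 = -4183/(37 - 50) + 980*(1/1378636) = -4183/(-13) + 35/49237 = -4183*(-1/13) + 35/49237 = 4183/13 + 35/49237 = 205958826/640081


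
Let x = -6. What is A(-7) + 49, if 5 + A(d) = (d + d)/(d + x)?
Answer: 586/13 ≈ 45.077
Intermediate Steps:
A(d) = -5 + 2*d/(-6 + d) (A(d) = -5 + (d + d)/(d - 6) = -5 + (2*d)/(-6 + d) = -5 + 2*d/(-6 + d))
A(-7) + 49 = 3*(10 - 1*(-7))/(-6 - 7) + 49 = 3*(10 + 7)/(-13) + 49 = 3*(-1/13)*17 + 49 = -51/13 + 49 = 586/13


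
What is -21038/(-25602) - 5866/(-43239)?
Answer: 25234367/26357259 ≈ 0.95740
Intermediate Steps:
-21038/(-25602) - 5866/(-43239) = -21038*(-1/25602) - 5866*(-1/43239) = 10519/12801 + 838/6177 = 25234367/26357259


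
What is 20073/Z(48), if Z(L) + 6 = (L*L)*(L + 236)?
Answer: 6691/218110 ≈ 0.030677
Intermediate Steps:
Z(L) = -6 + L²*(236 + L) (Z(L) = -6 + (L*L)*(L + 236) = -6 + L²*(236 + L))
20073/Z(48) = 20073/(-6 + 48³ + 236*48²) = 20073/(-6 + 110592 + 236*2304) = 20073/(-6 + 110592 + 543744) = 20073/654330 = 20073*(1/654330) = 6691/218110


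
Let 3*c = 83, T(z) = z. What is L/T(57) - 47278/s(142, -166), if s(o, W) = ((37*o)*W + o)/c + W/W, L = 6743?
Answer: 17863245587/149111031 ≈ 119.80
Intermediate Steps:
c = 83/3 (c = (⅓)*83 = 83/3 ≈ 27.667)
s(o, W) = 1 + 3*o/83 + 111*W*o/83 (s(o, W) = ((37*o)*W + o)/(83/3) + W/W = (37*W*o + o)*(3/83) + 1 = (o + 37*W*o)*(3/83) + 1 = (3*o/83 + 111*W*o/83) + 1 = 1 + 3*o/83 + 111*W*o/83)
L/T(57) - 47278/s(142, -166) = 6743/57 - 47278/(1 + (3/83)*142 + (111/83)*(-166)*142) = 6743*(1/57) - 47278/(1 + 426/83 - 31524) = 6743/57 - 47278/(-2615983/83) = 6743/57 - 47278*(-83/2615983) = 6743/57 + 3924074/2615983 = 17863245587/149111031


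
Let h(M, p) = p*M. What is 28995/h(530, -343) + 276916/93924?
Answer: 2380861663/853722198 ≈ 2.7888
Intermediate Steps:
h(M, p) = M*p
28995/h(530, -343) + 276916/93924 = 28995/((530*(-343))) + 276916/93924 = 28995/(-181790) + 276916*(1/93924) = 28995*(-1/181790) + 69229/23481 = -5799/36358 + 69229/23481 = 2380861663/853722198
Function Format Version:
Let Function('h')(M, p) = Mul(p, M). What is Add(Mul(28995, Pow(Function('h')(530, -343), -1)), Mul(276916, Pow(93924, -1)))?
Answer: Rational(2380861663, 853722198) ≈ 2.7888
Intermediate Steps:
Function('h')(M, p) = Mul(M, p)
Add(Mul(28995, Pow(Function('h')(530, -343), -1)), Mul(276916, Pow(93924, -1))) = Add(Mul(28995, Pow(Mul(530, -343), -1)), Mul(276916, Pow(93924, -1))) = Add(Mul(28995, Pow(-181790, -1)), Mul(276916, Rational(1, 93924))) = Add(Mul(28995, Rational(-1, 181790)), Rational(69229, 23481)) = Add(Rational(-5799, 36358), Rational(69229, 23481)) = Rational(2380861663, 853722198)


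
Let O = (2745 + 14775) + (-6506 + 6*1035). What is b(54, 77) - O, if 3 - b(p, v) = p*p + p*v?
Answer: -24295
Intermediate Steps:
b(p, v) = 3 - p² - p*v (b(p, v) = 3 - (p*p + p*v) = 3 - (p² + p*v) = 3 + (-p² - p*v) = 3 - p² - p*v)
O = 17224 (O = 17520 + (-6506 + 6210) = 17520 - 296 = 17224)
b(54, 77) - O = (3 - 1*54² - 1*54*77) - 1*17224 = (3 - 1*2916 - 4158) - 17224 = (3 - 2916 - 4158) - 17224 = -7071 - 17224 = -24295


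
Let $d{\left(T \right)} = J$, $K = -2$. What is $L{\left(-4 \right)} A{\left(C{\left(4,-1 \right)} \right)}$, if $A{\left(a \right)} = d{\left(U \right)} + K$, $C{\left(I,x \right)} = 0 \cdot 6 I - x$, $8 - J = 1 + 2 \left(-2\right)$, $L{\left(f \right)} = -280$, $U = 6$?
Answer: $-2520$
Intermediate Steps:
$J = 11$ ($J = 8 - \left(1 + 2 \left(-2\right)\right) = 8 - \left(1 - 4\right) = 8 - -3 = 8 + 3 = 11$)
$d{\left(T \right)} = 11$
$C{\left(I,x \right)} = - x$ ($C{\left(I,x \right)} = 0 I - x = 0 - x = - x$)
$A{\left(a \right)} = 9$ ($A{\left(a \right)} = 11 - 2 = 9$)
$L{\left(-4 \right)} A{\left(C{\left(4,-1 \right)} \right)} = \left(-280\right) 9 = -2520$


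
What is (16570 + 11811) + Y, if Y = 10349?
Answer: 38730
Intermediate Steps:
(16570 + 11811) + Y = (16570 + 11811) + 10349 = 28381 + 10349 = 38730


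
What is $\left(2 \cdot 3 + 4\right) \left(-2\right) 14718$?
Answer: $-294360$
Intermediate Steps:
$\left(2 \cdot 3 + 4\right) \left(-2\right) 14718 = \left(6 + 4\right) \left(-2\right) 14718 = 10 \left(-2\right) 14718 = \left(-20\right) 14718 = -294360$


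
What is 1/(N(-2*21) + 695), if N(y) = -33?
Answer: 1/662 ≈ 0.0015106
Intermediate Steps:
1/(N(-2*21) + 695) = 1/(-33 + 695) = 1/662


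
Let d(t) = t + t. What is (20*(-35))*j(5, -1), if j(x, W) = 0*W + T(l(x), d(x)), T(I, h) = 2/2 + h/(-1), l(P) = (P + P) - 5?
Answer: 6300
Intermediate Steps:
l(P) = -5 + 2*P (l(P) = 2*P - 5 = -5 + 2*P)
d(t) = 2*t
T(I, h) = 1 - h (T(I, h) = 2*(½) + h*(-1) = 1 - h)
j(x, W) = 1 - 2*x (j(x, W) = 0*W + (1 - 2*x) = 0 + (1 - 2*x) = 1 - 2*x)
(20*(-35))*j(5, -1) = (20*(-35))*(1 - 2*5) = -700*(1 - 10) = -700*(-9) = 6300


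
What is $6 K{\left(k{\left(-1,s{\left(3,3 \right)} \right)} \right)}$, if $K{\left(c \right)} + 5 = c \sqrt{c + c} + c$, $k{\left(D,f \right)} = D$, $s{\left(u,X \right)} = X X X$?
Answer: $-36 - 6 i \sqrt{2} \approx -36.0 - 8.4853 i$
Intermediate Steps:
$s{\left(u,X \right)} = X^{3}$ ($s{\left(u,X \right)} = X^{2} X = X^{3}$)
$K{\left(c \right)} = -5 + c + \sqrt{2} c^{\frac{3}{2}}$ ($K{\left(c \right)} = -5 + \left(c \sqrt{c + c} + c\right) = -5 + \left(c \sqrt{2 c} + c\right) = -5 + \left(c \sqrt{2} \sqrt{c} + c\right) = -5 + \left(\sqrt{2} c^{\frac{3}{2}} + c\right) = -5 + \left(c + \sqrt{2} c^{\frac{3}{2}}\right) = -5 + c + \sqrt{2} c^{\frac{3}{2}}$)
$6 K{\left(k{\left(-1,s{\left(3,3 \right)} \right)} \right)} = 6 \left(-5 - 1 + \sqrt{2} \left(-1\right)^{\frac{3}{2}}\right) = 6 \left(-5 - 1 + \sqrt{2} \left(- i\right)\right) = 6 \left(-5 - 1 - i \sqrt{2}\right) = 6 \left(-6 - i \sqrt{2}\right) = -36 - 6 i \sqrt{2}$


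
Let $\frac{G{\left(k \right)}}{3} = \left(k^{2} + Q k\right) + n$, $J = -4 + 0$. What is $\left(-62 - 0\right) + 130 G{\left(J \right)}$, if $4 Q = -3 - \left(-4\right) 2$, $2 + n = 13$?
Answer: $8518$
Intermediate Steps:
$n = 11$ ($n = -2 + 13 = 11$)
$J = -4$
$Q = \frac{5}{4}$ ($Q = \frac{-3 - \left(-4\right) 2}{4} = \frac{-3 - -8}{4} = \frac{-3 + 8}{4} = \frac{1}{4} \cdot 5 = \frac{5}{4} \approx 1.25$)
$G{\left(k \right)} = 33 + 3 k^{2} + \frac{15 k}{4}$ ($G{\left(k \right)} = 3 \left(\left(k^{2} + \frac{5 k}{4}\right) + 11\right) = 3 \left(11 + k^{2} + \frac{5 k}{4}\right) = 33 + 3 k^{2} + \frac{15 k}{4}$)
$\left(-62 - 0\right) + 130 G{\left(J \right)} = \left(-62 - 0\right) + 130 \left(33 + 3 \left(-4\right)^{2} + \frac{15}{4} \left(-4\right)\right) = \left(-62 + 0\right) + 130 \left(33 + 3 \cdot 16 - 15\right) = -62 + 130 \left(33 + 48 - 15\right) = -62 + 130 \cdot 66 = -62 + 8580 = 8518$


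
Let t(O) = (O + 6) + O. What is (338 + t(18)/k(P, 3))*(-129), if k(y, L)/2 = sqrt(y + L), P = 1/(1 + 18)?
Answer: -43602 - 2709*sqrt(1102)/58 ≈ -45153.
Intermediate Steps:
P = 1/19 ≈ 0.052632
k(y, L) = 2*sqrt(L + y) (k(y, L) = 2*sqrt(y + L) = 2*sqrt(L + y))
t(O) = 6 + 2*O (t(O) = (6 + O) + O = 6 + 2*O)
(338 + t(18)/k(P, 3))*(-129) = (338 + (6 + 2*18)/((2*sqrt(3 + 1/19))))*(-129) = (338 + (6 + 36)/((2*sqrt(58/19))))*(-129) = (338 + 42/((2*(sqrt(1102)/19))))*(-129) = (338 + 42/((2*sqrt(1102)/19)))*(-129) = (338 + 42*(sqrt(1102)/116))*(-129) = (338 + 21*sqrt(1102)/58)*(-129) = -43602 - 2709*sqrt(1102)/58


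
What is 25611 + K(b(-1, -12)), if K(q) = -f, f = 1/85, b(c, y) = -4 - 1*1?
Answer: 2176934/85 ≈ 25611.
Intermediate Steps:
b(c, y) = -5 (b(c, y) = -4 - 1 = -5)
f = 1/85 ≈ 0.011765
K(q) = -1/85 (K(q) = -1*1/85 = -1/85)
25611 + K(b(-1, -12)) = 25611 - 1/85 = 2176934/85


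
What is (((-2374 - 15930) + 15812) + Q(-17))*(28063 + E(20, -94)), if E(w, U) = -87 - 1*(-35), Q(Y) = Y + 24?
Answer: -69607335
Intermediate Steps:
Q(Y) = 24 + Y
E(w, U) = -52 (E(w, U) = -87 + 35 = -52)
(((-2374 - 15930) + 15812) + Q(-17))*(28063 + E(20, -94)) = (((-2374 - 15930) + 15812) + (24 - 17))*(28063 - 52) = ((-18304 + 15812) + 7)*28011 = (-2492 + 7)*28011 = -2485*28011 = -69607335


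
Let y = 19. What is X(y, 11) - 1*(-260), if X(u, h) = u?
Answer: 279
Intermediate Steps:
X(y, 11) - 1*(-260) = 19 - 1*(-260) = 19 + 260 = 279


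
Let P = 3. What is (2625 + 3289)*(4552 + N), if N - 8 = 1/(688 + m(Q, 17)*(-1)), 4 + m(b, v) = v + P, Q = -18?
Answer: 9061197197/336 ≈ 2.6968e+7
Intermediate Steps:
m(b, v) = -1 + v (m(b, v) = -4 + (v + 3) = -4 + (3 + v) = -1 + v)
N = 5377/672 (N = 8 + 1/(688 + (-1 + 17)*(-1)) = 8 + 1/(688 + 16*(-1)) = 8 + 1/(688 - 16) = 8 + 1/672 = 5377/672 ≈ 8.0015)
(2625 + 3289)*(4552 + N) = (2625 + 3289)*(4552 + 5377/672) = 5914*(3064321/672) = 9061197197/336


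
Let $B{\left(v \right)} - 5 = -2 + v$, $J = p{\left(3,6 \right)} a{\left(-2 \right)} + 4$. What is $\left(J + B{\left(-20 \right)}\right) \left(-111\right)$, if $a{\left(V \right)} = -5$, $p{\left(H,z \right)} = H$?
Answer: $3108$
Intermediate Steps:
$J = -11$ ($J = 3 \left(-5\right) + 4 = -15 + 4 = -11$)
$B{\left(v \right)} = 3 + v$ ($B{\left(v \right)} = 5 + \left(-2 + v\right) = 3 + v$)
$\left(J + B{\left(-20 \right)}\right) \left(-111\right) = \left(-11 + \left(3 - 20\right)\right) \left(-111\right) = \left(-11 - 17\right) \left(-111\right) = \left(-28\right) \left(-111\right) = 3108$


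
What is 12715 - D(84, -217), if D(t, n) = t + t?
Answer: 12547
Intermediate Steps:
D(t, n) = 2*t
12715 - D(84, -217) = 12715 - 2*84 = 12715 - 1*168 = 12715 - 168 = 12547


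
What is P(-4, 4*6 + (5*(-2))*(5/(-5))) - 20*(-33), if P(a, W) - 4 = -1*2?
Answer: 662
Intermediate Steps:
P(a, W) = 2 (P(a, W) = 4 - 1*2 = 4 - 2 = 2)
P(-4, 4*6 + (5*(-2))*(5/(-5))) - 20*(-33) = 2 - 20*(-33) = 2 + 660 = 662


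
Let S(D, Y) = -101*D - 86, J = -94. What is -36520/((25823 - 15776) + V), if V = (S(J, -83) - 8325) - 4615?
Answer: -7304/1303 ≈ -5.6055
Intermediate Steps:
S(D, Y) = -86 - 101*D
V = -3532 (V = ((-86 - 101*(-94)) - 8325) - 4615 = ((-86 + 9494) - 8325) - 4615 = (9408 - 8325) - 4615 = 1083 - 4615 = -3532)
-36520/((25823 - 15776) + V) = -36520/((25823 - 15776) - 3532) = -36520/(10047 - 3532) = -36520/6515 = -36520*1/6515 = -7304/1303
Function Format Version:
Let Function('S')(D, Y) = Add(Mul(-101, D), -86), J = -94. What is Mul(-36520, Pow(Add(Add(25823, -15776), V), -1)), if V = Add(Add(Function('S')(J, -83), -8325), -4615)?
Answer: Rational(-7304, 1303) ≈ -5.6055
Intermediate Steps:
Function('S')(D, Y) = Add(-86, Mul(-101, D))
V = -3532 (V = Add(Add(Add(-86, Mul(-101, -94)), -8325), -4615) = Add(Add(Add(-86, 9494), -8325), -4615) = Add(Add(9408, -8325), -4615) = Add(1083, -4615) = -3532)
Mul(-36520, Pow(Add(Add(25823, -15776), V), -1)) = Mul(-36520, Pow(Add(Add(25823, -15776), -3532), -1)) = Mul(-36520, Pow(Add(10047, -3532), -1)) = Mul(-36520, Pow(6515, -1)) = Mul(-36520, Rational(1, 6515)) = Rational(-7304, 1303)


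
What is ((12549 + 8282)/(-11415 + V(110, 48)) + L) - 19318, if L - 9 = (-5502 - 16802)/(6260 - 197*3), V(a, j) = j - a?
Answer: -1256677722864/65063113 ≈ -19315.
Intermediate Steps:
L = 28717/5669 (L = 9 + (-5502 - 16802)/(6260 - 197*3) = 9 - 22304/(6260 - 591) = 9 - 22304/5669 = 28717/5669 ≈ 5.0656)
((12549 + 8282)/(-11415 + V(110, 48)) + L) - 19318 = ((12549 + 8282)/(-11415 + (48 - 1*110)) + 28717/5669) - 19318 = (20831/(-11415 + (48 - 110)) + 28717/5669) - 19318 = (20831/(-11415 - 62) + 28717/5669) - 19318 = (20831/(-11477) + 28717/5669) - 19318 = (20831*(-1/11477) + 28717/5669) - 19318 = (-20831/11477 + 28717/5669) - 19318 = 211494070/65063113 - 19318 = -1256677722864/65063113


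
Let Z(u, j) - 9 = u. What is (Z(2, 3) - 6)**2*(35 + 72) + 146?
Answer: 2821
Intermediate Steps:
Z(u, j) = 9 + u
(Z(2, 3) - 6)**2*(35 + 72) + 146 = ((9 + 2) - 6)**2*(35 + 72) + 146 = (11 - 6)**2*107 + 146 = 5**2*107 + 146 = 25*107 + 146 = 2675 + 146 = 2821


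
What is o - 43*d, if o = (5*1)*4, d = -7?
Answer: 321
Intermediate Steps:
o = 20 (o = 5*4 = 20)
o - 43*d = 20 - 43*(-7) = 20 + 301 = 321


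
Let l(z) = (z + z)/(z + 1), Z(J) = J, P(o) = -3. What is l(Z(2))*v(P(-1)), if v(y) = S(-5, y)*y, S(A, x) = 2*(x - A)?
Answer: -16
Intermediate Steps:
S(A, x) = -2*A + 2*x
v(y) = y*(10 + 2*y) (v(y) = (-2*(-5) + 2*y)*y = (10 + 2*y)*y = y*(10 + 2*y))
l(z) = 2*z/(1 + z) (l(z) = (2*z)/(1 + z) = 2*z/(1 + z))
l(Z(2))*v(P(-1)) = (2*2/(1 + 2))*(2*(-3)*(5 - 3)) = (2*2/3)*(2*(-3)*2) = (2*2*(⅓))*(-12) = (4/3)*(-12) = -16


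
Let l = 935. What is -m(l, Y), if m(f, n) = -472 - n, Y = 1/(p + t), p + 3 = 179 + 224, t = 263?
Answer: 312937/663 ≈ 472.00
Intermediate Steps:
p = 400 (p = -3 + (179 + 224) = -3 + 403 = 400)
Y = 1/663 (Y = 1/(400 + 263) = 1/663 ≈ 0.0015083)
-m(l, Y) = -(-472 - 1*1/663) = -(-472 - 1/663) = -1*(-312937/663) = 312937/663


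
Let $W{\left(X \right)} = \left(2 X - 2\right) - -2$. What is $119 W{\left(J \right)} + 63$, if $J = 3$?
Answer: $777$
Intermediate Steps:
$W{\left(X \right)} = 2 X$ ($W{\left(X \right)} = \left(-2 + 2 X\right) + 2 = 2 X$)
$119 W{\left(J \right)} + 63 = 119 \cdot 2 \cdot 3 + 63 = 119 \cdot 6 + 63 = 714 + 63 = 777$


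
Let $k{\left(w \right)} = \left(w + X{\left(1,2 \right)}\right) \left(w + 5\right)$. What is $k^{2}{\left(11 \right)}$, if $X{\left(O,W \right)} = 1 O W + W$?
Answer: $57600$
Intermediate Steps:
$X{\left(O,W \right)} = W + O W$ ($X{\left(O,W \right)} = O W + W = W + O W$)
$k{\left(w \right)} = \left(4 + w\right) \left(5 + w\right)$ ($k{\left(w \right)} = \left(w + 2 \left(1 + 1\right)\right) \left(w + 5\right) = \left(w + 2 \cdot 2\right) \left(5 + w\right) = \left(w + 4\right) \left(5 + w\right) = \left(4 + w\right) \left(5 + w\right)$)
$k^{2}{\left(11 \right)} = \left(20 + 11^{2} + 9 \cdot 11\right)^{2} = \left(20 + 121 + 99\right)^{2} = 240^{2} = 57600$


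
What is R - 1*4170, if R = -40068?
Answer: -44238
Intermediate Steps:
R - 1*4170 = -40068 - 1*4170 = -40068 - 4170 = -44238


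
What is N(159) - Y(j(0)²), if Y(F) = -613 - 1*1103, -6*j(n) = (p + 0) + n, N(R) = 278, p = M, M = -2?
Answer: 1994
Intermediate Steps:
p = -2
j(n) = ⅓ - n/6 (j(n) = -((-2 + 0) + n)/6 = -(-2 + n)/6 = ⅓ - n/6)
Y(F) = -1716 (Y(F) = -613 - 1103 = -1716)
N(159) - Y(j(0)²) = 278 - 1*(-1716) = 278 + 1716 = 1994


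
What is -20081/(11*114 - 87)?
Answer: -20081/1167 ≈ -17.207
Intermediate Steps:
-20081/(11*114 - 87) = -20081/(1254 - 87) = -20081/1167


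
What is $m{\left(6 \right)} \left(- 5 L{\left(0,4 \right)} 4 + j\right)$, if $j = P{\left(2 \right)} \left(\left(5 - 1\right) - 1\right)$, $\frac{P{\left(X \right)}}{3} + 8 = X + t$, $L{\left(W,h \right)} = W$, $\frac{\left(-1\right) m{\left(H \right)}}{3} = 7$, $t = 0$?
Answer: $1134$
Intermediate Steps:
$m{\left(H \right)} = -21$ ($m{\left(H \right)} = \left(-3\right) 7 = -21$)
$P{\left(X \right)} = -24 + 3 X$ ($P{\left(X \right)} = -24 + 3 \left(X + 0\right) = -24 + 3 X$)
$j = -54$ ($j = \left(-24 + 3 \cdot 2\right) \left(\left(5 - 1\right) - 1\right) = \left(-24 + 6\right) \left(4 - 1\right) = \left(-18\right) 3 = -54$)
$m{\left(6 \right)} \left(- 5 L{\left(0,4 \right)} 4 + j\right) = - 21 \left(\left(-5\right) 0 \cdot 4 - 54\right) = - 21 \left(0 \cdot 4 - 54\right) = - 21 \left(0 - 54\right) = \left(-21\right) \left(-54\right) = 1134$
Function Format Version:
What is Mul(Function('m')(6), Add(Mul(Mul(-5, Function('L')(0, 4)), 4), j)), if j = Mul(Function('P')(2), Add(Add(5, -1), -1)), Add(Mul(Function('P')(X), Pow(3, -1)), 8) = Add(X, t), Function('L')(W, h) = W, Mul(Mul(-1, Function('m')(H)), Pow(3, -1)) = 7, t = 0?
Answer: 1134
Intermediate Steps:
Function('m')(H) = -21 (Function('m')(H) = Mul(-3, 7) = -21)
Function('P')(X) = Add(-24, Mul(3, X)) (Function('P')(X) = Add(-24, Mul(3, Add(X, 0))) = Add(-24, Mul(3, X)))
j = -54 (j = Mul(Add(-24, Mul(3, 2)), Add(Add(5, -1), -1)) = Mul(Add(-24, 6), Add(4, -1)) = Mul(-18, 3) = -54)
Mul(Function('m')(6), Add(Mul(Mul(-5, Function('L')(0, 4)), 4), j)) = Mul(-21, Add(Mul(Mul(-5, 0), 4), -54)) = Mul(-21, Add(Mul(0, 4), -54)) = Mul(-21, Add(0, -54)) = Mul(-21, -54) = 1134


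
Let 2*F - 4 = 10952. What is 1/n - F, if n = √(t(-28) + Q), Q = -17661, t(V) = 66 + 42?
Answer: -5478 - I*√17553/17553 ≈ -5478.0 - 0.0075479*I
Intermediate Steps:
t(V) = 108
F = 5478 (F = 2 + (½)*10952 = 2 + 5476 = 5478)
n = I*√17553 (n = √(108 - 17661) = √(-17553) = I*√17553 ≈ 132.49*I)
1/n - F = 1/(I*√17553) - 1*5478 = -I*√17553/17553 - 5478 = -5478 - I*√17553/17553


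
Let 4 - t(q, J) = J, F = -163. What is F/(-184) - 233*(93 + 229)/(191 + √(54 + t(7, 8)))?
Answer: -2630775491/6703304 + 375130*√2/36431 ≈ -377.90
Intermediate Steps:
t(q, J) = 4 - J
F/(-184) - 233*(93 + 229)/(191 + √(54 + t(7, 8))) = -163/(-184) - 233*(93 + 229)/(191 + √(54 + (4 - 1*8))) = -163*(-1/184) - 233*322/(191 + √(54 + (4 - 8))) = 163/184 - 233*322/(191 + √(54 - 4)) = 163/184 - 233*322/(191 + √50) = 163/184 - 233*322/(191 + 5*√2) = 163/184 - 233/(191/322 + 5*√2/322)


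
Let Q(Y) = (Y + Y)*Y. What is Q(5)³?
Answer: 125000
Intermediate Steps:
Q(Y) = 2*Y² (Q(Y) = (2*Y)*Y = 2*Y²)
Q(5)³ = (2*5²)³ = (2*25)³ = 50³ = 125000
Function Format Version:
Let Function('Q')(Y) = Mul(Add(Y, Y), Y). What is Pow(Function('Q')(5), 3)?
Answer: 125000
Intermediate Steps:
Function('Q')(Y) = Mul(2, Pow(Y, 2)) (Function('Q')(Y) = Mul(Mul(2, Y), Y) = Mul(2, Pow(Y, 2)))
Pow(Function('Q')(5), 3) = Pow(Mul(2, Pow(5, 2)), 3) = Pow(Mul(2, 25), 3) = Pow(50, 3) = 125000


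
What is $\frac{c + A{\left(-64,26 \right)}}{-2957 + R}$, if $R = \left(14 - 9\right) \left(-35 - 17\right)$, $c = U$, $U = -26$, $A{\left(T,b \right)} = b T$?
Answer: $\frac{1690}{3217} \approx 0.52533$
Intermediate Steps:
$A{\left(T,b \right)} = T b$
$c = -26$
$R = -260$ ($R = 5 \left(-52\right) = -260$)
$\frac{c + A{\left(-64,26 \right)}}{-2957 + R} = \frac{-26 - 1664}{-2957 - 260} = \frac{-26 - 1664}{-3217} = \left(-1690\right) \left(- \frac{1}{3217}\right) = \frac{1690}{3217}$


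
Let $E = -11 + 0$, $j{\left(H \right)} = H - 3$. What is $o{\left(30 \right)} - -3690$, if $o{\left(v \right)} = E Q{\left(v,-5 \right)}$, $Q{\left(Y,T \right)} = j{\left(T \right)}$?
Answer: $3778$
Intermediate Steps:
$j{\left(H \right)} = -3 + H$
$Q{\left(Y,T \right)} = -3 + T$
$E = -11$
$o{\left(v \right)} = 88$ ($o{\left(v \right)} = - 11 \left(-3 - 5\right) = \left(-11\right) \left(-8\right) = 88$)
$o{\left(30 \right)} - -3690 = 88 - -3690 = 88 + 3690 = 3778$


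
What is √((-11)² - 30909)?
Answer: 2*I*√7697 ≈ 175.47*I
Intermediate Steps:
√((-11)² - 30909) = √(121 - 30909) = √(-30788) = 2*I*√7697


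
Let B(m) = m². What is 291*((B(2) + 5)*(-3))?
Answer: -7857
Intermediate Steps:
291*((B(2) + 5)*(-3)) = 291*((2² + 5)*(-3)) = 291*((4 + 5)*(-3)) = 291*(9*(-3)) = 291*(-27) = -7857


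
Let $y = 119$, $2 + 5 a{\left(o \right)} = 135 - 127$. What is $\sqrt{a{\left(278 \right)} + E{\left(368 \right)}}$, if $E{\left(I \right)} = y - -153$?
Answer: $\frac{\sqrt{6830}}{5} \approx 16.529$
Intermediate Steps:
$a{\left(o \right)} = \frac{6}{5}$ ($a{\left(o \right)} = - \frac{2}{5} + \frac{135 - 127}{5} = - \frac{2}{5} + \frac{1}{5} \cdot 8 = - \frac{2}{5} + \frac{8}{5} = \frac{6}{5}$)
$E{\left(I \right)} = 272$ ($E{\left(I \right)} = 119 - -153 = 119 + 153 = 272$)
$\sqrt{a{\left(278 \right)} + E{\left(368 \right)}} = \sqrt{\frac{6}{5} + 272} = \sqrt{\frac{1366}{5}} = \frac{\sqrt{6830}}{5}$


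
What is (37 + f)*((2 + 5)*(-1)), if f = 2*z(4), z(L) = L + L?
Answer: -371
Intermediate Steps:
z(L) = 2*L
f = 16 (f = 2*(2*4) = 2*8 = 16)
(37 + f)*((2 + 5)*(-1)) = (37 + 16)*((2 + 5)*(-1)) = 53*(7*(-1)) = 53*(-7) = -371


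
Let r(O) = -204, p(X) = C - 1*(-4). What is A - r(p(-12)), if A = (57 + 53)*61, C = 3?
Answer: 6914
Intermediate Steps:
A = 6710 (A = 110*61 = 6710)
p(X) = 7 (p(X) = 3 - 1*(-4) = 3 + 4 = 7)
A - r(p(-12)) = 6710 - 1*(-204) = 6710 + 204 = 6914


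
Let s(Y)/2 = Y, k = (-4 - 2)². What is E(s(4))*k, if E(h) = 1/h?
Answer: 9/2 ≈ 4.5000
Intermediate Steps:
k = 36 (k = (-6)² = 36)
s(Y) = 2*Y
E(s(4))*k = 36/(2*4) = 36/8 = (⅛)*36 = 9/2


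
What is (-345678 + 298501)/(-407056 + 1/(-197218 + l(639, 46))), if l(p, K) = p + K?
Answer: 9271837341/79999936849 ≈ 0.11590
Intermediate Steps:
l(p, K) = K + p
(-345678 + 298501)/(-407056 + 1/(-197218 + l(639, 46))) = (-345678 + 298501)/(-407056 + 1/(-197218 + (46 + 639))) = -47177/(-407056 + 1/(-197218 + 685)) = -47177/(-407056 + 1/(-196533)) = -47177/(-407056 - 1/196533) = -47177/(-79999936849/196533) = -47177*(-196533/79999936849) = 9271837341/79999936849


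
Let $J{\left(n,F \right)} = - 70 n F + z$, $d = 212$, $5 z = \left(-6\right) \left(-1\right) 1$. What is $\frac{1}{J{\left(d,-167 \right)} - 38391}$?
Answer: $\frac{5}{12199451} \approx 4.0985 \cdot 10^{-7}$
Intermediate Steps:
$z = \frac{6}{5}$ ($z = \frac{\left(-6\right) \left(-1\right) 1}{5} = \frac{6 \cdot 1}{5} = \frac{1}{5} \cdot 6 = \frac{6}{5} \approx 1.2$)
$J{\left(n,F \right)} = \frac{6}{5} - 70 F n$ ($J{\left(n,F \right)} = - 70 n F + \frac{6}{5} = - 70 F n + \frac{6}{5} = \frac{6}{5} - 70 F n$)
$\frac{1}{J{\left(d,-167 \right)} - 38391} = \frac{1}{\left(\frac{6}{5} - \left(-11690\right) 212\right) - 38391} = \frac{1}{\left(\frac{6}{5} + 2478280\right) - 38391} = \frac{1}{\frac{12391406}{5} - 38391} = \frac{1}{\frac{12199451}{5}} = \frac{5}{12199451}$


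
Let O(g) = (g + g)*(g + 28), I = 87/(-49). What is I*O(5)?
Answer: -28710/49 ≈ -585.92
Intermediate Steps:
I = -87/49 (I = 87*(-1/49) = -87/49 ≈ -1.7755)
O(g) = 2*g*(28 + g) (O(g) = (2*g)*(28 + g) = 2*g*(28 + g))
I*O(5) = -174*5*(28 + 5)/49 = -174*5*33/49 = -87/49*330 = -28710/49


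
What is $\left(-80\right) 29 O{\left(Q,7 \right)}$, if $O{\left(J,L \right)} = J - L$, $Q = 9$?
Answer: $-4640$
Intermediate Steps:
$\left(-80\right) 29 O{\left(Q,7 \right)} = \left(-80\right) 29 \left(9 - 7\right) = - 2320 \left(9 - 7\right) = \left(-2320\right) 2 = -4640$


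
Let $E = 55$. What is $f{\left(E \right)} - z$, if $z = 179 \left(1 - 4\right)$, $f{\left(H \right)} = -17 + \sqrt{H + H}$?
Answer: $520 + \sqrt{110} \approx 530.49$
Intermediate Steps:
$f{\left(H \right)} = -17 + \sqrt{2} \sqrt{H}$ ($f{\left(H \right)} = -17 + \sqrt{2 H} = -17 + \sqrt{2} \sqrt{H}$)
$z = -537$ ($z = 179 \left(-3\right) = -537$)
$f{\left(E \right)} - z = \left(-17 + \sqrt{2} \sqrt{55}\right) - -537 = \left(-17 + \sqrt{110}\right) + 537 = 520 + \sqrt{110}$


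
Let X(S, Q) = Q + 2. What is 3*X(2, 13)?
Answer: 45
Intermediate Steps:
X(S, Q) = 2 + Q
3*X(2, 13) = 3*(2 + 13) = 3*15 = 45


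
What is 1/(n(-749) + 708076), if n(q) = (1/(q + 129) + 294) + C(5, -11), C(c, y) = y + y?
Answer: 620/439175759 ≈ 1.4117e-6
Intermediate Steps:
C(c, y) = 2*y
n(q) = 272 + 1/(129 + q) (n(q) = (1/(q + 129) + 294) + 2*(-11) = (1/(129 + q) + 294) - 22 = (294 + 1/(129 + q)) - 22 = 272 + 1/(129 + q))
1/(n(-749) + 708076) = 1/((35089 + 272*(-749))/(129 - 749) + 708076) = 1/((35089 - 203728)/(-620) + 708076) = 1/(-1/620*(-168639) + 708076) = 1/(168639/620 + 708076) = 1/(439175759/620) = 620/439175759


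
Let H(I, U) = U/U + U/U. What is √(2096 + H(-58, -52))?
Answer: √2098 ≈ 45.804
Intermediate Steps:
H(I, U) = 2 (H(I, U) = 1 + 1 = 2)
√(2096 + H(-58, -52)) = √(2096 + 2) = √2098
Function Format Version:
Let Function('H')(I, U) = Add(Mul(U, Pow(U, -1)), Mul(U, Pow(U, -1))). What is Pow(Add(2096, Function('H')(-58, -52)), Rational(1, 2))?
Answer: Pow(2098, Rational(1, 2)) ≈ 45.804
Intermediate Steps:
Function('H')(I, U) = 2 (Function('H')(I, U) = Add(1, 1) = 2)
Pow(Add(2096, Function('H')(-58, -52)), Rational(1, 2)) = Pow(Add(2096, 2), Rational(1, 2)) = Pow(2098, Rational(1, 2))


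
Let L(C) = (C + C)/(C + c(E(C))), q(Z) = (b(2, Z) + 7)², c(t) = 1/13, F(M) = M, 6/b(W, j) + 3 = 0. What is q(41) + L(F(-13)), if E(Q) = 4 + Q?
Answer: 2269/84 ≈ 27.012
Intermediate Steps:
b(W, j) = -2 (b(W, j) = 6/(-3 + 0) = 6/(-3) = 6*(-⅓) = -2)
c(t) = 1/13
q(Z) = 25 (q(Z) = (-2 + 7)² = 5² = 25)
L(C) = 2*C/(1/13 + C) (L(C) = (C + C)/(C + 1/13) = (2*C)/(1/13 + C) = 2*C/(1/13 + C))
q(41) + L(F(-13)) = 25 + 26*(-13)/(1 + 13*(-13)) = 25 + 26*(-13)/(1 - 169) = 25 + 26*(-13)/(-168) = 25 + 26*(-13)*(-1/168) = 25 + 169/84 = 2269/84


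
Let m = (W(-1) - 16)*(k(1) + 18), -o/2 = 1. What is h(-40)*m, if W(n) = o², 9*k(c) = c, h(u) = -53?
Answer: 34556/3 ≈ 11519.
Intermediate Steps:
o = -2 (o = -2*1 = -2)
k(c) = c/9
W(n) = 4 (W(n) = (-2)² = 4)
m = -652/3 (m = (4 - 16)*((⅑)*1 + 18) = -12*(⅑ + 18) = -12*163/9 = -652/3 ≈ -217.33)
h(-40)*m = -53*(-652/3) = 34556/3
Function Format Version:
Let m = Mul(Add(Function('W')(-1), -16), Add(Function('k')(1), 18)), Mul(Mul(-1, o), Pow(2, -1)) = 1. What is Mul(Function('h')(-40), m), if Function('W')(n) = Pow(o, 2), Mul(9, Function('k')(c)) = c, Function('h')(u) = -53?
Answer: Rational(34556, 3) ≈ 11519.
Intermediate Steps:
o = -2 (o = Mul(-2, 1) = -2)
Function('k')(c) = Mul(Rational(1, 9), c)
Function('W')(n) = 4 (Function('W')(n) = Pow(-2, 2) = 4)
m = Rational(-652, 3) (m = Mul(Add(4, -16), Add(Mul(Rational(1, 9), 1), 18)) = Mul(-12, Add(Rational(1, 9), 18)) = Mul(-12, Rational(163, 9)) = Rational(-652, 3) ≈ -217.33)
Mul(Function('h')(-40), m) = Mul(-53, Rational(-652, 3)) = Rational(34556, 3)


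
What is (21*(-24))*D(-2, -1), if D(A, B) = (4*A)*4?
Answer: 16128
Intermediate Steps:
D(A, B) = 16*A
(21*(-24))*D(-2, -1) = (21*(-24))*(16*(-2)) = -504*(-32) = 16128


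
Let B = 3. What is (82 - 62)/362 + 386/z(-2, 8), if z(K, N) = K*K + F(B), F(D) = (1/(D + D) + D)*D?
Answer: 140002/4887 ≈ 28.648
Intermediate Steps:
F(D) = D*(D + 1/(2*D)) (F(D) = (1/(2*D) + D)*D = (D + 1/(2*D))*D = D*(D + 1/(2*D)))
z(K, N) = 19/2 + K² (z(K, N) = K*K + (½ + 3²) = K² + (½ + 9) = K² + 19/2 = 19/2 + K²)
(82 - 62)/362 + 386/z(-2, 8) = (82 - 62)/362 + 386/(19/2 + (-2)²) = 20*(1/362) + 386/(19/2 + 4) = 10/181 + 386/(27/2) = 10/181 + 386*(2/27) = 10/181 + 772/27 = 140002/4887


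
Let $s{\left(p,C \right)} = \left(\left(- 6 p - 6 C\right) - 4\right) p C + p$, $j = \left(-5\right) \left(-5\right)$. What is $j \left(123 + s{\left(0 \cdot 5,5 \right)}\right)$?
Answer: $3075$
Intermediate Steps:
$j = 25$
$s{\left(p,C \right)} = p + C p \left(-4 - 6 C - 6 p\right)$ ($s{\left(p,C \right)} = \left(\left(- 6 C - 6 p\right) - 4\right) p C + p = \left(-4 - 6 C - 6 p\right) p C + p = p \left(-4 - 6 C - 6 p\right) C + p = C p \left(-4 - 6 C - 6 p\right) + p = p + C p \left(-4 - 6 C - 6 p\right)$)
$j \left(123 + s{\left(0 \cdot 5,5 \right)}\right) = 25 \left(123 + 0 \cdot 5 \left(1 - 6 \cdot 5^{2} - 20 - 30 \cdot 0 \cdot 5\right)\right) = 25 \left(123 + 0 \left(1 - 150 - 20 - 30 \cdot 0\right)\right) = 25 \left(123 + 0 \left(1 - 150 - 20 + 0\right)\right) = 25 \left(123 + 0 \left(-169\right)\right) = 25 \left(123 + 0\right) = 25 \cdot 123 = 3075$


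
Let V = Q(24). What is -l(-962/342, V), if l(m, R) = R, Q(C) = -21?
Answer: 21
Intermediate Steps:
V = -21
-l(-962/342, V) = -1*(-21) = 21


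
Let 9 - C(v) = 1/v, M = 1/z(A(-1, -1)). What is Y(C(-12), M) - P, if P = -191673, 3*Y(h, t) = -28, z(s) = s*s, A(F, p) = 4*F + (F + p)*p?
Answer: 574991/3 ≈ 1.9166e+5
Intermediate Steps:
A(F, p) = 4*F + p*(F + p)
z(s) = s²
M = ¼ (M = 1/(((-1)² + 4*(-1) - 1*(-1))²) = 1/((1 - 4 + 1)²) = 1/((-2)²) = 1/4 = ¼ ≈ 0.25000)
C(v) = 9 - 1/v
Y(h, t) = -28/3 (Y(h, t) = (⅓)*(-28) = -28/3)
Y(C(-12), M) - P = -28/3 - 1*(-191673) = -28/3 + 191673 = 574991/3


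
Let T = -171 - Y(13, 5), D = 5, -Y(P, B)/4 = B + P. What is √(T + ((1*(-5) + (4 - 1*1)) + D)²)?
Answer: 3*I*√10 ≈ 9.4868*I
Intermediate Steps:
Y(P, B) = -4*B - 4*P (Y(P, B) = -4*(B + P) = -4*B - 4*P)
T = -99 (T = -171 - (-4*5 - 4*13) = -171 - (-20 - 52) = -171 - 1*(-72) = -171 + 72 = -99)
√(T + ((1*(-5) + (4 - 1*1)) + D)²) = √(-99 + ((1*(-5) + (4 - 1*1)) + 5)²) = √(-99 + ((-5 + (4 - 1)) + 5)²) = √(-99 + ((-5 + 3) + 5)²) = √(-99 + (-2 + 5)²) = √(-99 + 3²) = √(-99 + 9) = √(-90) = 3*I*√10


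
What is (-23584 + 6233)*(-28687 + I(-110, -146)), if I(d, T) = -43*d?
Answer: 415677907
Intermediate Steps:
(-23584 + 6233)*(-28687 + I(-110, -146)) = (-23584 + 6233)*(-28687 - 43*(-110)) = -17351*(-28687 + 4730) = -17351*(-23957) = 415677907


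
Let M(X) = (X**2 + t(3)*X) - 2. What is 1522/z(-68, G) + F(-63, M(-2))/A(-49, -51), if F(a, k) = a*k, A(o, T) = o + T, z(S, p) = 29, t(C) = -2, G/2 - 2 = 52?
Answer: 81581/1450 ≈ 56.263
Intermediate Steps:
G = 108 (G = 4 + 2*52 = 4 + 104 = 108)
M(X) = -2 + X**2 - 2*X (M(X) = (X**2 - 2*X) - 2 = -2 + X**2 - 2*X)
A(o, T) = T + o
1522/z(-68, G) + F(-63, M(-2))/A(-49, -51) = 1522/29 + (-63*(-2 + (-2)**2 - 2*(-2)))/(-51 - 49) = 1522*(1/29) - 63*(-2 + 4 + 4)/(-100) = 1522/29 - 63*6*(-1/100) = 1522/29 - 378*(-1/100) = 1522/29 + 189/50 = 81581/1450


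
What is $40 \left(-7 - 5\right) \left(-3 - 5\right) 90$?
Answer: $345600$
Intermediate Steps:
$40 \left(-7 - 5\right) \left(-3 - 5\right) 90 = 40 \left(\left(-12\right) \left(-8\right)\right) 90 = 40 \cdot 96 \cdot 90 = 3840 \cdot 90 = 345600$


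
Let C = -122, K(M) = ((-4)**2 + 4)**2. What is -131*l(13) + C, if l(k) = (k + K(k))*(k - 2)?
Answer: -595255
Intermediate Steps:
K(M) = 400 (K(M) = (16 + 4)**2 = 20**2 = 400)
l(k) = (-2 + k)*(400 + k) (l(k) = (k + 400)*(k - 2) = (400 + k)*(-2 + k) = (-2 + k)*(400 + k))
-131*l(13) + C = -131*(-800 + 13**2 + 398*13) - 122 = -131*(-800 + 169 + 5174) - 122 = -131*4543 - 122 = -595133 - 122 = -595255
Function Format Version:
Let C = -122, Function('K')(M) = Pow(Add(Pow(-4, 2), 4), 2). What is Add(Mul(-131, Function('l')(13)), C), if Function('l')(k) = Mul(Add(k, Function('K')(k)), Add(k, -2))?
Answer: -595255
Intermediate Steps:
Function('K')(M) = 400 (Function('K')(M) = Pow(Add(16, 4), 2) = Pow(20, 2) = 400)
Function('l')(k) = Mul(Add(-2, k), Add(400, k)) (Function('l')(k) = Mul(Add(k, 400), Add(k, -2)) = Mul(Add(400, k), Add(-2, k)) = Mul(Add(-2, k), Add(400, k)))
Add(Mul(-131, Function('l')(13)), C) = Add(Mul(-131, Add(-800, Pow(13, 2), Mul(398, 13))), -122) = Add(Mul(-131, Add(-800, 169, 5174)), -122) = Add(Mul(-131, 4543), -122) = Add(-595133, -122) = -595255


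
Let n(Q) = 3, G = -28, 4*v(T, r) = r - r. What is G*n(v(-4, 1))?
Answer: -84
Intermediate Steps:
v(T, r) = 0 (v(T, r) = (r - r)/4 = (¼)*0 = 0)
G*n(v(-4, 1)) = -28*3 = -84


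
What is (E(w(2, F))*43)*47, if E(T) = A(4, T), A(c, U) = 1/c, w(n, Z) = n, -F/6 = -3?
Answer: 2021/4 ≈ 505.25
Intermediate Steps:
F = 18 (F = -6*(-3) = 18)
E(T) = 1/4
(E(w(2, F))*43)*47 = ((1/4)*43)*47 = (43/4)*47 = 2021/4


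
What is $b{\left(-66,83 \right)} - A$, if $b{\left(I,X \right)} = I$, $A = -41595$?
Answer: $41529$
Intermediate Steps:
$b{\left(-66,83 \right)} - A = -66 - -41595 = -66 + 41595 = 41529$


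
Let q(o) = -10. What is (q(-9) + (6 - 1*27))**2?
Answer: 961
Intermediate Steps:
(q(-9) + (6 - 1*27))**2 = (-10 + (6 - 1*27))**2 = (-10 + (6 - 27))**2 = (-10 - 21)**2 = (-31)**2 = 961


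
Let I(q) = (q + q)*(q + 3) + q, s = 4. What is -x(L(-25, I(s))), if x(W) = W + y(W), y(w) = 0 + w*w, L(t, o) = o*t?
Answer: -2248500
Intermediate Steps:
I(q) = q + 2*q*(3 + q) (I(q) = (2*q)*(3 + q) + q = 2*q*(3 + q) + q = q + 2*q*(3 + q))
y(w) = w² (y(w) = 0 + w² = w²)
x(W) = W + W²
-x(L(-25, I(s))) = -(4*(7 + 2*4))*(-25)*(1 + (4*(7 + 2*4))*(-25)) = -(4*(7 + 8))*(-25)*(1 + (4*(7 + 8))*(-25)) = -(4*15)*(-25)*(1 + (4*15)*(-25)) = -60*(-25)*(1 + 60*(-25)) = -(-1500)*(1 - 1500) = -(-1500)*(-1499) = -1*2248500 = -2248500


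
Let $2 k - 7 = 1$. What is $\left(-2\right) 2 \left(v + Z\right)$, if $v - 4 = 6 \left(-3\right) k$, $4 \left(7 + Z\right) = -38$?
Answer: $338$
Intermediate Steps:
$k = 4$ ($k = \frac{7}{2} + \frac{1}{2} \cdot 1 = \frac{7}{2} + \frac{1}{2} = 4$)
$Z = - \frac{33}{2}$ ($Z = -7 + \frac{1}{4} \left(-38\right) = -7 - \frac{19}{2} = - \frac{33}{2} \approx -16.5$)
$v = -68$ ($v = 4 + 6 \left(-3\right) 4 = 4 - 72 = -68$)
$\left(-2\right) 2 \left(v + Z\right) = \left(-2\right) 2 \left(-68 - \frac{33}{2}\right) = \left(-4\right) \left(- \frac{169}{2}\right) = 338$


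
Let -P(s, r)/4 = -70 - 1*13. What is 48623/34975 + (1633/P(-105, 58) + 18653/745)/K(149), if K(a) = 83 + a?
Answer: 609854174943/401393245600 ≈ 1.5193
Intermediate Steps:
P(s, r) = 332 (P(s, r) = -4*(-70 - 1*13) = -4*(-70 - 13) = -4*(-83) = 332)
48623/34975 + (1633/P(-105, 58) + 18653/745)/K(149) = 48623/34975 + (1633/332 + 18653/745)/(83 + 149) = 48623*(1/34975) + (1633*(1/332) + 18653*(1/745))/232 = 48623/34975 + (1633/332 + 18653/745)*(1/232) = 48623/34975 + (7409381/247340)*(1/232) = 48623/34975 + 7409381/57382880 = 609854174943/401393245600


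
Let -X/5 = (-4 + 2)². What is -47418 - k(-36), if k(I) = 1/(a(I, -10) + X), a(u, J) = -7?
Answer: -1280285/27 ≈ -47418.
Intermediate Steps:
X = -20 (X = -5*(-4 + 2)² = -5*(-2)² = -5*4 = -20)
k(I) = -1/27 (k(I) = 1/(-7 - 20) = 1/(-27) = -1/27)
-47418 - k(-36) = -47418 - 1*(-1/27) = -47418 + 1/27 = -1280285/27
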